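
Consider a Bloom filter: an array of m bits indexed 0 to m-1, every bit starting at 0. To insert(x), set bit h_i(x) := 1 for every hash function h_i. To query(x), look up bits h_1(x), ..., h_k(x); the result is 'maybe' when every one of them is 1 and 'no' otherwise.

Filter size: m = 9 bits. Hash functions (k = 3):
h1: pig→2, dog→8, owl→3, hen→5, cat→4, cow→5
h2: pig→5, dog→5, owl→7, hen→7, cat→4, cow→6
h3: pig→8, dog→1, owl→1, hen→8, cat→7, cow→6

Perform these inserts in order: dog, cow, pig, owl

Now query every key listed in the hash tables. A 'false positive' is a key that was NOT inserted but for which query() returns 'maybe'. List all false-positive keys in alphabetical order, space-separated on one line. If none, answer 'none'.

Answer: hen

Derivation:
Start: bits=000000000
After insert 'dog': sets bits 1 5 8 -> bits=010001001
After insert 'cow': sets bits 5 6 -> bits=010001101
After insert 'pig': sets bits 2 5 8 -> bits=011001101
After insert 'owl': sets bits 1 3 7 -> bits=011101111
Not inserted: cat hen — query each against bits=011101111:
query cat: checks bit4=0, bit7=1 (has a 0) -> no => not a false positive
query hen: checks bit5=1, bit7=1, bit8=1 (all 1) -> maybe => FALSE POSITIVE
False positives (alphabetical): hen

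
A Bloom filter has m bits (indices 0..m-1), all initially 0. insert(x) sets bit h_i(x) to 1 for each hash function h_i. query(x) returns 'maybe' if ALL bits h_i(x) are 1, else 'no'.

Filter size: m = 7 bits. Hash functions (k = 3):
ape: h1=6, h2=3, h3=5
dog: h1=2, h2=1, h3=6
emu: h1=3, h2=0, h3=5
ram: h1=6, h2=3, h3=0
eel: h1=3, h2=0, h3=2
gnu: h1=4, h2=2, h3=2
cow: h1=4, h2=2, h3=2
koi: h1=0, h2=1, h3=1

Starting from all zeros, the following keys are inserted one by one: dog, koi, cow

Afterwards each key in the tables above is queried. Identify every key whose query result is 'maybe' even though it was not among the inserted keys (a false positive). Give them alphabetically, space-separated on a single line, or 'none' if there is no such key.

Answer: gnu

Derivation:
Start: bits=0000000
After insert 'dog': sets bits 1 2 6 -> bits=0110001
After insert 'koi': sets bits 0 1 -> bits=1110001
After insert 'cow': sets bits 2 4 -> bits=1110101
Not inserted: ape eel emu gnu ram — query each against bits=1110101:
query ape: checks bit3=0, bit5=0, bit6=1 (has a 0) -> no => not a false positive
query eel: checks bit0=1, bit2=1, bit3=0 (has a 0) -> no => not a false positive
query emu: checks bit0=1, bit3=0, bit5=0 (has a 0) -> no => not a false positive
query gnu: checks bit2=1, bit4=1 (all 1) -> maybe => FALSE POSITIVE
query ram: checks bit0=1, bit3=0, bit6=1 (has a 0) -> no => not a false positive
False positives (alphabetical): gnu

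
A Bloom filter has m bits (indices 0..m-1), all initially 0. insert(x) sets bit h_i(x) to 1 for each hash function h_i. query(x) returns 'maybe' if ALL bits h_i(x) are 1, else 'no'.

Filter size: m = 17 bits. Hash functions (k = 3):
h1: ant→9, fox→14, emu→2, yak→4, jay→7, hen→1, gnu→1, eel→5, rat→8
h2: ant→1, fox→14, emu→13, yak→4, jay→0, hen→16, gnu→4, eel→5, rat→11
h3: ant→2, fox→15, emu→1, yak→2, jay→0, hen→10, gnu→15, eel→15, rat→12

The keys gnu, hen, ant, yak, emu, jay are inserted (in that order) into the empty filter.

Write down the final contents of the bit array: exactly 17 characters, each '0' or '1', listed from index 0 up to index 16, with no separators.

Answer: 11101001011001011

Derivation:
Start: bits=00000000000000000
After insert 'gnu': sets bits 1 4 15 -> bits=01001000000000010
After insert 'hen': sets bits 1 10 16 -> bits=01001000001000011
After insert 'ant': sets bits 1 2 9 -> bits=01101000011000011
After insert 'yak': sets bits 2 4 -> bits=01101000011000011
After insert 'emu': sets bits 1 2 13 -> bits=01101000011001011
After insert 'jay': sets bits 0 7 -> bits=11101001011001011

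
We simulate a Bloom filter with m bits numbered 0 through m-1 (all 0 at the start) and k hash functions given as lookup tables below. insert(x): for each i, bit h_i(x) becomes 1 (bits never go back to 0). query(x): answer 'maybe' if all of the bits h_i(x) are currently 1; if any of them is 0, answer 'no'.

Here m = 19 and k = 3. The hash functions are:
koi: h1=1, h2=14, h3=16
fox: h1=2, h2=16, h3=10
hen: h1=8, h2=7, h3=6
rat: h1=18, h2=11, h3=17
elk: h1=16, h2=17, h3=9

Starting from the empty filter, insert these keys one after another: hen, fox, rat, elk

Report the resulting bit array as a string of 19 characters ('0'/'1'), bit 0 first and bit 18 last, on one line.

Start: bits=0000000000000000000
After insert 'hen': sets bits 6 7 8 -> bits=0000001110000000000
After insert 'fox': sets bits 2 10 16 -> bits=0010001110100000100
After insert 'rat': sets bits 11 17 18 -> bits=0010001110110000111
After insert 'elk': sets bits 9 16 17 -> bits=0010001111110000111

Answer: 0010001111110000111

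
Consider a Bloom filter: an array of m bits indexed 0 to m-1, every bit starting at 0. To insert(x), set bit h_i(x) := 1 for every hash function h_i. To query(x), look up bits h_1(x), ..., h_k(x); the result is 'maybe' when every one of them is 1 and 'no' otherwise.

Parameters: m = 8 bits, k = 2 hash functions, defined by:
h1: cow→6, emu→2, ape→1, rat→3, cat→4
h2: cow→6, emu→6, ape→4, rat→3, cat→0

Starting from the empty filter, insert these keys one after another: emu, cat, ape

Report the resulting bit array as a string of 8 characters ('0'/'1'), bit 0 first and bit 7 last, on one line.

Answer: 11101010

Derivation:
Start: bits=00000000
After insert 'emu': sets bits 2 6 -> bits=00100010
After insert 'cat': sets bits 0 4 -> bits=10101010
After insert 'ape': sets bits 1 4 -> bits=11101010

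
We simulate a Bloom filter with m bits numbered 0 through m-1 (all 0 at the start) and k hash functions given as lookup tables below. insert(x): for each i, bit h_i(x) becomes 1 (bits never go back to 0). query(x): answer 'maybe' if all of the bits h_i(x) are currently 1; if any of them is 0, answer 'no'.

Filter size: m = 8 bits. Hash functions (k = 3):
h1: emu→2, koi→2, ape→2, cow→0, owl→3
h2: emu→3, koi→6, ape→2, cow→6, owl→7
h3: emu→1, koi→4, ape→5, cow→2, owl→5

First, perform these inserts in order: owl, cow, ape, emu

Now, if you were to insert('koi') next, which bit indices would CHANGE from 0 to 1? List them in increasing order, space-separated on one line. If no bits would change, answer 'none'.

Start: bits=00000000
After insert 'owl': sets bits 3 5 7 -> bits=00010101
After insert 'cow': sets bits 0 2 6 -> bits=10110111
After insert 'ape': sets bits 2 5 -> bits=10110111
After insert 'emu': sets bits 1 2 3 -> bits=11110111
insert 'koi' would touch bits 2 4 6; currently bit2=1, bit4=0, bit6=1
Bits that are 0 among those (would change 0->1): 4

Answer: 4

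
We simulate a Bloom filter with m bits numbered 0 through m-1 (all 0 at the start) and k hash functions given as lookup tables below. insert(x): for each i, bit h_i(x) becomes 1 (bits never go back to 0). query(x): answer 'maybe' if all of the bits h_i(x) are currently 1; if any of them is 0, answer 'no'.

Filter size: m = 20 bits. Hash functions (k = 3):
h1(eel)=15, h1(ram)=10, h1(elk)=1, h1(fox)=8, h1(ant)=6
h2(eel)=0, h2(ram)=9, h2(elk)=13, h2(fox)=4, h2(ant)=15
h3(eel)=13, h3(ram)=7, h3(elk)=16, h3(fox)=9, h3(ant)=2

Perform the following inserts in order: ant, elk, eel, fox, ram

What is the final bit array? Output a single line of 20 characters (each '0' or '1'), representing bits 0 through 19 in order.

Answer: 11101011111001011000

Derivation:
Start: bits=00000000000000000000
After insert 'ant': sets bits 2 6 15 -> bits=00100010000000010000
After insert 'elk': sets bits 1 13 16 -> bits=01100010000001011000
After insert 'eel': sets bits 0 13 15 -> bits=11100010000001011000
After insert 'fox': sets bits 4 8 9 -> bits=11101010110001011000
After insert 'ram': sets bits 7 9 10 -> bits=11101011111001011000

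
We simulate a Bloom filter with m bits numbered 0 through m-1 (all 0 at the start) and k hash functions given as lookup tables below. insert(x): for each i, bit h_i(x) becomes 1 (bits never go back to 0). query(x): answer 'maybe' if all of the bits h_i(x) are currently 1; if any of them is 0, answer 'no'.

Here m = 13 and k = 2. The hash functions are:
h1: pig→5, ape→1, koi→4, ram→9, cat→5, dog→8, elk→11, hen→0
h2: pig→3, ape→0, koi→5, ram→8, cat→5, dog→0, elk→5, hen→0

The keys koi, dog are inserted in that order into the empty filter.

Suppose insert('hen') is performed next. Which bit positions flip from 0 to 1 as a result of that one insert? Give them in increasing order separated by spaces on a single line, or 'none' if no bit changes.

Start: bits=0000000000000
After insert 'koi': sets bits 4 5 -> bits=0000110000000
After insert 'dog': sets bits 0 8 -> bits=1000110010000
insert 'hen' would touch bits 0; currently bit0=1
Bits that are 0 among those (would change 0->1): none

Answer: none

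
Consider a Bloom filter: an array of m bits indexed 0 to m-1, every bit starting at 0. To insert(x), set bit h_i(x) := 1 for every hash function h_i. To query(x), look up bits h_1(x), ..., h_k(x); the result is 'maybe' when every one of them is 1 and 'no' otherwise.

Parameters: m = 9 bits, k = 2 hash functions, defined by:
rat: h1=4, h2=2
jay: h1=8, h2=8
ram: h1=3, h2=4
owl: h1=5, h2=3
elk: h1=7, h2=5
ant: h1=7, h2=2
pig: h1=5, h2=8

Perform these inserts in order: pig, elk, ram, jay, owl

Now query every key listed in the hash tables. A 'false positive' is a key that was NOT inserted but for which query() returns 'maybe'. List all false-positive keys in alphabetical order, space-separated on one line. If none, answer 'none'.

Start: bits=000000000
After insert 'pig': sets bits 5 8 -> bits=000001001
After insert 'elk': sets bits 5 7 -> bits=000001011
After insert 'ram': sets bits 3 4 -> bits=000111011
After insert 'jay': sets bits 8 -> bits=000111011
After insert 'owl': sets bits 3 5 -> bits=000111011
Not inserted: ant rat — query each against bits=000111011:
query ant: checks bit2=0, bit7=1 (has a 0) -> no => not a false positive
query rat: checks bit2=0, bit4=1 (has a 0) -> no => not a false positive
False positives (alphabetical): none

Answer: none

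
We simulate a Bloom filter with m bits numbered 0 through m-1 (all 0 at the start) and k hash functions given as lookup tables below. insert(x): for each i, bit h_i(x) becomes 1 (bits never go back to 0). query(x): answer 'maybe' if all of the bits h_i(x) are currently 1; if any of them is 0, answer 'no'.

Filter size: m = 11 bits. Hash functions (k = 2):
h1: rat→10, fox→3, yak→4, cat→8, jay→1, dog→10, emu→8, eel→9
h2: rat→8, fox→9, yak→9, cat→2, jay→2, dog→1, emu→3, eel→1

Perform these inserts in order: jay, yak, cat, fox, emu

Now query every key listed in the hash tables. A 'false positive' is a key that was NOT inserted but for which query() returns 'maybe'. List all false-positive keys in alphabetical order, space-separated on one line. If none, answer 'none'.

Answer: eel

Derivation:
Start: bits=00000000000
After insert 'jay': sets bits 1 2 -> bits=01100000000
After insert 'yak': sets bits 4 9 -> bits=01101000010
After insert 'cat': sets bits 2 8 -> bits=01101000110
After insert 'fox': sets bits 3 9 -> bits=01111000110
After insert 'emu': sets bits 3 8 -> bits=01111000110
Not inserted: dog eel rat — query each against bits=01111000110:
query dog: checks bit1=1, bit10=0 (has a 0) -> no => not a false positive
query eel: checks bit1=1, bit9=1 (all 1) -> maybe => FALSE POSITIVE
query rat: checks bit8=1, bit10=0 (has a 0) -> no => not a false positive
False positives (alphabetical): eel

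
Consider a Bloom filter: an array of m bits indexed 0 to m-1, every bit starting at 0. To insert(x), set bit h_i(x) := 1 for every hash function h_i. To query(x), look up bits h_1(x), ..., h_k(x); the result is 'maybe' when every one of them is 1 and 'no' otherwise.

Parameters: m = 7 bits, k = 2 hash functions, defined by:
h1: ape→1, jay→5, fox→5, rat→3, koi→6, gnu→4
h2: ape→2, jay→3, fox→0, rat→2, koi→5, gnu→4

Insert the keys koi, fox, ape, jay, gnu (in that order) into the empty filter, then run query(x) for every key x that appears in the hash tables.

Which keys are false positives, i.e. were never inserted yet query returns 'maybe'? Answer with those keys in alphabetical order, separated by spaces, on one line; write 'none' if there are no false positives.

Start: bits=0000000
After insert 'koi': sets bits 5 6 -> bits=0000011
After insert 'fox': sets bits 0 5 -> bits=1000011
After insert 'ape': sets bits 1 2 -> bits=1110011
After insert 'jay': sets bits 3 5 -> bits=1111011
After insert 'gnu': sets bits 4 -> bits=1111111
Not inserted: rat — query each against bits=1111111:
query rat: checks bit2=1, bit3=1 (all 1) -> maybe => FALSE POSITIVE
False positives (alphabetical): rat

Answer: rat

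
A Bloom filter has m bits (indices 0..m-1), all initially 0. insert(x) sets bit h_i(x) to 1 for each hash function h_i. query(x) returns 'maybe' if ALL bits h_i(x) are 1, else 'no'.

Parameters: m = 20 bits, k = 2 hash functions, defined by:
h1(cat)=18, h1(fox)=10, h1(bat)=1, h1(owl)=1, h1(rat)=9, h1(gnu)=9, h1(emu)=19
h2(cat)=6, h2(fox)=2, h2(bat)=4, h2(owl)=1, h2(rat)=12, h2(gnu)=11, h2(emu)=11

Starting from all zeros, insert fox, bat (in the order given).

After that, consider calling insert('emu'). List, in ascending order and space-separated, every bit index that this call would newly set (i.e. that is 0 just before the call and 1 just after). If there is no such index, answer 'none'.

Start: bits=00000000000000000000
After insert 'fox': sets bits 2 10 -> bits=00100000001000000000
After insert 'bat': sets bits 1 4 -> bits=01101000001000000000
insert 'emu' would touch bits 11 19; currently bit11=0, bit19=0
Bits that are 0 among those (would change 0->1): 11 19

Answer: 11 19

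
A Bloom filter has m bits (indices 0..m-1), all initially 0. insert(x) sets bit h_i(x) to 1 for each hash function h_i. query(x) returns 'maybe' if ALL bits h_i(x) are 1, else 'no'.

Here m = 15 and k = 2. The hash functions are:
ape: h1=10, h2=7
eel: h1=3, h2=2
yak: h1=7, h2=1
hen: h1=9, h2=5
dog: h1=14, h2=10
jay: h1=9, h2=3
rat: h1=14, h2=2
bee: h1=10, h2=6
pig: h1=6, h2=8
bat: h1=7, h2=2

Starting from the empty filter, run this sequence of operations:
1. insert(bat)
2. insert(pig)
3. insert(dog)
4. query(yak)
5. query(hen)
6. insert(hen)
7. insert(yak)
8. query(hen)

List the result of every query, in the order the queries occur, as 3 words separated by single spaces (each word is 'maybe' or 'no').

Answer: no no maybe

Derivation:
Start: bits=000000000000000
Op 1: insert bat -> sets bits 2 7 -> bits=001000010000000
Op 2: insert pig -> sets bits 6 8 -> bits=001000111000000
Op 3: insert dog -> sets bits 10 14 -> bits=001000111010001
Op 4: query yak -> checks bit1=0, bit7=1 (has a 0) -> no
Op 5: query hen -> checks bit5=0, bit9=0 (has a 0) -> no
Op 6: insert hen -> sets bits 5 9 -> bits=001001111110001
Op 7: insert yak -> sets bits 1 7 -> bits=011001111110001
Op 8: query hen -> checks bit5=1, bit9=1 (all 1) -> maybe
Query results in order: no no maybe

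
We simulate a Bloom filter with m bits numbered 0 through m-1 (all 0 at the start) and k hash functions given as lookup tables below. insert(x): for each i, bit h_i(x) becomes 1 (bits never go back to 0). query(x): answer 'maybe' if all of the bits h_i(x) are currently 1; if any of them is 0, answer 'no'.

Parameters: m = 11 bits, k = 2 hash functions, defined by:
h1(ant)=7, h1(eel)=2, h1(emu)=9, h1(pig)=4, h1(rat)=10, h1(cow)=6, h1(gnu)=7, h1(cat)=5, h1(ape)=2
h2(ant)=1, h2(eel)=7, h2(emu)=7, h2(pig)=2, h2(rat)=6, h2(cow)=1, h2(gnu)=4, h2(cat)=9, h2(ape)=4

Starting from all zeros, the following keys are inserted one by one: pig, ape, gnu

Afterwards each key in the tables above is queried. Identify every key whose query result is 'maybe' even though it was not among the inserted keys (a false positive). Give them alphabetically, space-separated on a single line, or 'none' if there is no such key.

Answer: eel

Derivation:
Start: bits=00000000000
After insert 'pig': sets bits 2 4 -> bits=00101000000
After insert 'ape': sets bits 2 4 -> bits=00101000000
After insert 'gnu': sets bits 4 7 -> bits=00101001000
Not inserted: ant cat cow eel emu rat — query each against bits=00101001000:
query ant: checks bit1=0, bit7=1 (has a 0) -> no => not a false positive
query cat: checks bit5=0, bit9=0 (has a 0) -> no => not a false positive
query cow: checks bit1=0, bit6=0 (has a 0) -> no => not a false positive
query eel: checks bit2=1, bit7=1 (all 1) -> maybe => FALSE POSITIVE
query emu: checks bit7=1, bit9=0 (has a 0) -> no => not a false positive
query rat: checks bit6=0, bit10=0 (has a 0) -> no => not a false positive
False positives (alphabetical): eel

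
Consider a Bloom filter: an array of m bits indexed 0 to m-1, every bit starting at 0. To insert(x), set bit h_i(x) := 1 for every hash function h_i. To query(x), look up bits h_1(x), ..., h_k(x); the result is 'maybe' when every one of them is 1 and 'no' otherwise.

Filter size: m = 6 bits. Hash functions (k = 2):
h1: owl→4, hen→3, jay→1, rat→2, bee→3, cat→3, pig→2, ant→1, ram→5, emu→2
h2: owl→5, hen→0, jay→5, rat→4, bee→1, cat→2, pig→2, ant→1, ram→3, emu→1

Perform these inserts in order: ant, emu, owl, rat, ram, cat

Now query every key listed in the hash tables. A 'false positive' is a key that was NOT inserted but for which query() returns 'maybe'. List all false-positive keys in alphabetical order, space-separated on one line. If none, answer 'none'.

Answer: bee jay pig

Derivation:
Start: bits=000000
After insert 'ant': sets bits 1 -> bits=010000
After insert 'emu': sets bits 1 2 -> bits=011000
After insert 'owl': sets bits 4 5 -> bits=011011
After insert 'rat': sets bits 2 4 -> bits=011011
After insert 'ram': sets bits 3 5 -> bits=011111
After insert 'cat': sets bits 2 3 -> bits=011111
Not inserted: bee hen jay pig — query each against bits=011111:
query bee: checks bit1=1, bit3=1 (all 1) -> maybe => FALSE POSITIVE
query hen: checks bit0=0, bit3=1 (has a 0) -> no => not a false positive
query jay: checks bit1=1, bit5=1 (all 1) -> maybe => FALSE POSITIVE
query pig: checks bit2=1 (all 1) -> maybe => FALSE POSITIVE
False positives (alphabetical): bee jay pig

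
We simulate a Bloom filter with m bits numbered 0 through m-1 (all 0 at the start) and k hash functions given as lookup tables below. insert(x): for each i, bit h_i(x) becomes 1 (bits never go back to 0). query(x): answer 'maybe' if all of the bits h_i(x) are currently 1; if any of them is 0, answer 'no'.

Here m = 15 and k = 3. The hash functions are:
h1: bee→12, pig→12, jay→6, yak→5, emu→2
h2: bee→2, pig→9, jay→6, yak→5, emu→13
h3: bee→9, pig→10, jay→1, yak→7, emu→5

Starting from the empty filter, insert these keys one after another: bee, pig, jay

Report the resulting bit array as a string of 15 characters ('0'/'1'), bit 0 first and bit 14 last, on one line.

Start: bits=000000000000000
After insert 'bee': sets bits 2 9 12 -> bits=001000000100100
After insert 'pig': sets bits 9 10 12 -> bits=001000000110100
After insert 'jay': sets bits 1 6 -> bits=011000100110100

Answer: 011000100110100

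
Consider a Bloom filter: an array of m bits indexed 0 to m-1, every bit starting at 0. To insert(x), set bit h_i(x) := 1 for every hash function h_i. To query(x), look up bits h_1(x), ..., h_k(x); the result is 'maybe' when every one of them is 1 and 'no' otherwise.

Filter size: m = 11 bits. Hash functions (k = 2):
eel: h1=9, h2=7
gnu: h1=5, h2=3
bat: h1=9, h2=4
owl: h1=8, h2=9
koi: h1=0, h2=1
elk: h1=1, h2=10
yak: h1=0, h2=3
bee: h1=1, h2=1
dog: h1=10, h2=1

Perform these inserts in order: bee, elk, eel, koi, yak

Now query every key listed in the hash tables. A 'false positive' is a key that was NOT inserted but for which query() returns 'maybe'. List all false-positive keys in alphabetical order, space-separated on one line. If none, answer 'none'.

Answer: dog

Derivation:
Start: bits=00000000000
After insert 'bee': sets bits 1 -> bits=01000000000
After insert 'elk': sets bits 1 10 -> bits=01000000001
After insert 'eel': sets bits 7 9 -> bits=01000001011
After insert 'koi': sets bits 0 1 -> bits=11000001011
After insert 'yak': sets bits 0 3 -> bits=11010001011
Not inserted: bat dog gnu owl — query each against bits=11010001011:
query bat: checks bit4=0, bit9=1 (has a 0) -> no => not a false positive
query dog: checks bit1=1, bit10=1 (all 1) -> maybe => FALSE POSITIVE
query gnu: checks bit3=1, bit5=0 (has a 0) -> no => not a false positive
query owl: checks bit8=0, bit9=1 (has a 0) -> no => not a false positive
False positives (alphabetical): dog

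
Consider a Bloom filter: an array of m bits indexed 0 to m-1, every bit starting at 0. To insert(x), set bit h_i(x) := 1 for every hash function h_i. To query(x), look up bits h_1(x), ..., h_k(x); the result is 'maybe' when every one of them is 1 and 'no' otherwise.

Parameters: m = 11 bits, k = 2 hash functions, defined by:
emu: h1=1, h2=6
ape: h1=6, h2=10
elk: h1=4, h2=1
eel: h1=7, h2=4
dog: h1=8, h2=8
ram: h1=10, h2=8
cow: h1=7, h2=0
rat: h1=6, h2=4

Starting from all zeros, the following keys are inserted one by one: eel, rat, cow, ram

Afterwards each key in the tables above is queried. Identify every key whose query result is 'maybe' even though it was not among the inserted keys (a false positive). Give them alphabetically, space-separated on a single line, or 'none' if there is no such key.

Answer: ape dog

Derivation:
Start: bits=00000000000
After insert 'eel': sets bits 4 7 -> bits=00001001000
After insert 'rat': sets bits 4 6 -> bits=00001011000
After insert 'cow': sets bits 0 7 -> bits=10001011000
After insert 'ram': sets bits 8 10 -> bits=10001011101
Not inserted: ape dog elk emu — query each against bits=10001011101:
query ape: checks bit6=1, bit10=1 (all 1) -> maybe => FALSE POSITIVE
query dog: checks bit8=1 (all 1) -> maybe => FALSE POSITIVE
query elk: checks bit1=0, bit4=1 (has a 0) -> no => not a false positive
query emu: checks bit1=0, bit6=1 (has a 0) -> no => not a false positive
False positives (alphabetical): ape dog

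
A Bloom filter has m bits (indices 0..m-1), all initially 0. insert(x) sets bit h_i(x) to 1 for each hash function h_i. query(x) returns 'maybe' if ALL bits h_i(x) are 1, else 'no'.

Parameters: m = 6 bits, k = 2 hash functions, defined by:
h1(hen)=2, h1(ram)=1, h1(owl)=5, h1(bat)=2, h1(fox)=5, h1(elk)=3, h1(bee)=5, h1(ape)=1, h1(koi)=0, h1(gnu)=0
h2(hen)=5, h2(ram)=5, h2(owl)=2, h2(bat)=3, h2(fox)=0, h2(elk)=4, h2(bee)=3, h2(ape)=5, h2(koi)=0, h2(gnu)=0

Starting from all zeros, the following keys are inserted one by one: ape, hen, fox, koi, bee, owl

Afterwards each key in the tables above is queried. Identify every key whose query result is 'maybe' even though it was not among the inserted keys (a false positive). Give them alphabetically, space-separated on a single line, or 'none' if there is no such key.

Start: bits=000000
After insert 'ape': sets bits 1 5 -> bits=010001
After insert 'hen': sets bits 2 5 -> bits=011001
After insert 'fox': sets bits 0 5 -> bits=111001
After insert 'koi': sets bits 0 -> bits=111001
After insert 'bee': sets bits 3 5 -> bits=111101
After insert 'owl': sets bits 2 5 -> bits=111101
Not inserted: bat elk gnu ram — query each against bits=111101:
query bat: checks bit2=1, bit3=1 (all 1) -> maybe => FALSE POSITIVE
query elk: checks bit3=1, bit4=0 (has a 0) -> no => not a false positive
query gnu: checks bit0=1 (all 1) -> maybe => FALSE POSITIVE
query ram: checks bit1=1, bit5=1 (all 1) -> maybe => FALSE POSITIVE
False positives (alphabetical): bat gnu ram

Answer: bat gnu ram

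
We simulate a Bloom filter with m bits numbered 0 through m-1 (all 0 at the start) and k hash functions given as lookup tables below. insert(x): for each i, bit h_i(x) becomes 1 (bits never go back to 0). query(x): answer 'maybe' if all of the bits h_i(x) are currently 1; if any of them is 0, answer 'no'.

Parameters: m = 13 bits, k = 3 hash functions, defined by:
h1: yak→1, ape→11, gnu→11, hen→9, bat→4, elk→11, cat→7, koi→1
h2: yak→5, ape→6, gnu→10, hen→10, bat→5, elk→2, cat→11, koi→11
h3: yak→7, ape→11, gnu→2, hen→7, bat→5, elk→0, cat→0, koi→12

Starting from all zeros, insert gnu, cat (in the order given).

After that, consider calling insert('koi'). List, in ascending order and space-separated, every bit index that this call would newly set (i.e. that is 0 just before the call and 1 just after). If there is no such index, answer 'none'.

Answer: 1 12

Derivation:
Start: bits=0000000000000
After insert 'gnu': sets bits 2 10 11 -> bits=0010000000110
After insert 'cat': sets bits 0 7 11 -> bits=1010000100110
insert 'koi' would touch bits 1 11 12; currently bit1=0, bit11=1, bit12=0
Bits that are 0 among those (would change 0->1): 1 12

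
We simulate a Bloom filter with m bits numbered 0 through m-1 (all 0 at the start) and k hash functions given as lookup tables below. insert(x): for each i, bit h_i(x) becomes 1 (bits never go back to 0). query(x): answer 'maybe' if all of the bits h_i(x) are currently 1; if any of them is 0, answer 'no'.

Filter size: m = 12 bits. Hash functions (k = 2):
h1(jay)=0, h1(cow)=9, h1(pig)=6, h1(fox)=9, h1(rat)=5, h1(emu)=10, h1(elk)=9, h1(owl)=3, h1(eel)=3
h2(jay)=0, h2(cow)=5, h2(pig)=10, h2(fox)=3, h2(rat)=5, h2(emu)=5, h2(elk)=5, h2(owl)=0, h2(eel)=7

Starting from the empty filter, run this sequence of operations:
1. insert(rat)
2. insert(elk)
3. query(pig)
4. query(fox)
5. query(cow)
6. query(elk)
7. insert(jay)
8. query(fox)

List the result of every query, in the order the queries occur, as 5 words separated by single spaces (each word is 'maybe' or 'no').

Answer: no no maybe maybe no

Derivation:
Start: bits=000000000000
Op 1: insert rat -> sets bits 5 -> bits=000001000000
Op 2: insert elk -> sets bits 5 9 -> bits=000001000100
Op 3: query pig -> checks bit6=0, bit10=0 (has a 0) -> no
Op 4: query fox -> checks bit3=0, bit9=1 (has a 0) -> no
Op 5: query cow -> checks bit5=1, bit9=1 (all 1) -> maybe
Op 6: query elk -> checks bit5=1, bit9=1 (all 1) -> maybe
Op 7: insert jay -> sets bits 0 -> bits=100001000100
Op 8: query fox -> checks bit3=0, bit9=1 (has a 0) -> no
Query results in order: no no maybe maybe no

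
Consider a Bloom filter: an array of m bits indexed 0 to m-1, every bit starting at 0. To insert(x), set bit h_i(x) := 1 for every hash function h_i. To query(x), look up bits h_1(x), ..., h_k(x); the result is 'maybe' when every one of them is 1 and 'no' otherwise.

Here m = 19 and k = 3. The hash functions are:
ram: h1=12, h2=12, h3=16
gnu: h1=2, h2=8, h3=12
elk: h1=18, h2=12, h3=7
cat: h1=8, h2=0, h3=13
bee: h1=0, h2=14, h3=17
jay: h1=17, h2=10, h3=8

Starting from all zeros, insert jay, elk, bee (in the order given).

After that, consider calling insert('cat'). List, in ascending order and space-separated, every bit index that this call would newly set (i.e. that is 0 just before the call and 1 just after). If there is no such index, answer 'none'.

Answer: 13

Derivation:
Start: bits=0000000000000000000
After insert 'jay': sets bits 8 10 17 -> bits=0000000010100000010
After insert 'elk': sets bits 7 12 18 -> bits=0000000110101000011
After insert 'bee': sets bits 0 14 17 -> bits=1000000110101010011
insert 'cat' would touch bits 0 8 13; currently bit0=1, bit8=1, bit13=0
Bits that are 0 among those (would change 0->1): 13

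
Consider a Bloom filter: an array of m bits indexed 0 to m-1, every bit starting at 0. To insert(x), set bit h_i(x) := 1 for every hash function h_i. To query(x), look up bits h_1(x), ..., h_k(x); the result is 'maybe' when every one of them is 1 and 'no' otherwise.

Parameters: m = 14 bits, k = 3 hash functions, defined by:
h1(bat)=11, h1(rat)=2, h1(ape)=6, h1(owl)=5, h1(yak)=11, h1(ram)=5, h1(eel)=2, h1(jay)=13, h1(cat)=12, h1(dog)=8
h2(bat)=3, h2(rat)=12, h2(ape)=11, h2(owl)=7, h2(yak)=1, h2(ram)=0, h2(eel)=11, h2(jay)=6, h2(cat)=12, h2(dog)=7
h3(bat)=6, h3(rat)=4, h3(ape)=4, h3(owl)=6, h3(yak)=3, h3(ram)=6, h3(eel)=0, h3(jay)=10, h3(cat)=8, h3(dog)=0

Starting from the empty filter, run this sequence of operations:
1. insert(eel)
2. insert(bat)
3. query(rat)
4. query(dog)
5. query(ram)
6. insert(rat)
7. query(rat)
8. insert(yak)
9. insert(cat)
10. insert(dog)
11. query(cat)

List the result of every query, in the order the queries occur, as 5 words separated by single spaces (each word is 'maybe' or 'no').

Start: bits=00000000000000
Op 1: insert eel -> sets bits 0 2 11 -> bits=10100000000100
Op 2: insert bat -> sets bits 3 6 11 -> bits=10110010000100
Op 3: query rat -> checks bit2=1, bit4=0, bit12=0 (has a 0) -> no
Op 4: query dog -> checks bit0=1, bit7=0, bit8=0 (has a 0) -> no
Op 5: query ram -> checks bit0=1, bit5=0, bit6=1 (has a 0) -> no
Op 6: insert rat -> sets bits 2 4 12 -> bits=10111010000110
Op 7: query rat -> checks bit2=1, bit4=1, bit12=1 (all 1) -> maybe
Op 8: insert yak -> sets bits 1 3 11 -> bits=11111010000110
Op 9: insert cat -> sets bits 8 12 -> bits=11111010100110
Op 10: insert dog -> sets bits 0 7 8 -> bits=11111011100110
Op 11: query cat -> checks bit8=1, bit12=1 (all 1) -> maybe
Query results in order: no no no maybe maybe

Answer: no no no maybe maybe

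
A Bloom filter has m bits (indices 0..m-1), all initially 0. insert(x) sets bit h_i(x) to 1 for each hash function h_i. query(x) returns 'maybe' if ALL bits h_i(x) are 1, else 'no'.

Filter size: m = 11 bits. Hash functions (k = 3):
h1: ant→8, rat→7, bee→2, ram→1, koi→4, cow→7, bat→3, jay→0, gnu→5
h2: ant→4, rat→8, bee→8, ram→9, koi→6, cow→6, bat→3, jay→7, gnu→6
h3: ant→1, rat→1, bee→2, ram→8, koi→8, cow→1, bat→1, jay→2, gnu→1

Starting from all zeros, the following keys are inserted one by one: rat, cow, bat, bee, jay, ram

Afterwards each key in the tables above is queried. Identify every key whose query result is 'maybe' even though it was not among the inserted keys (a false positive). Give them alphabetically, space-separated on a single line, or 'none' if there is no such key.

Answer: none

Derivation:
Start: bits=00000000000
After insert 'rat': sets bits 1 7 8 -> bits=01000001100
After insert 'cow': sets bits 1 6 7 -> bits=01000011100
After insert 'bat': sets bits 1 3 -> bits=01010011100
After insert 'bee': sets bits 2 8 -> bits=01110011100
After insert 'jay': sets bits 0 2 7 -> bits=11110011100
After insert 'ram': sets bits 1 8 9 -> bits=11110011110
Not inserted: ant gnu koi — query each against bits=11110011110:
query ant: checks bit1=1, bit4=0, bit8=1 (has a 0) -> no => not a false positive
query gnu: checks bit1=1, bit5=0, bit6=1 (has a 0) -> no => not a false positive
query koi: checks bit4=0, bit6=1, bit8=1 (has a 0) -> no => not a false positive
False positives (alphabetical): none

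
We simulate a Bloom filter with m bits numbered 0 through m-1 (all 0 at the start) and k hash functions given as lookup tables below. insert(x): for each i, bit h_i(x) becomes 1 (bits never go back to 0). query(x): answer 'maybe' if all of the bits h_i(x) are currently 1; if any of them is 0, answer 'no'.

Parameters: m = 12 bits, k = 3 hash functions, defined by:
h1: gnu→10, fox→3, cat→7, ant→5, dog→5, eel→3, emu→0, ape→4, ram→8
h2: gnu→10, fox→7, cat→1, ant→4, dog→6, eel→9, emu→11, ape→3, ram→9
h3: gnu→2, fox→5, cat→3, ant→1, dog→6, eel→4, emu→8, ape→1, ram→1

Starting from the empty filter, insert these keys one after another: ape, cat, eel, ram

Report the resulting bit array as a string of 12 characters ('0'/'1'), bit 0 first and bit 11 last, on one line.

Answer: 010110011100

Derivation:
Start: bits=000000000000
After insert 'ape': sets bits 1 3 4 -> bits=010110000000
After insert 'cat': sets bits 1 3 7 -> bits=010110010000
After insert 'eel': sets bits 3 4 9 -> bits=010110010100
After insert 'ram': sets bits 1 8 9 -> bits=010110011100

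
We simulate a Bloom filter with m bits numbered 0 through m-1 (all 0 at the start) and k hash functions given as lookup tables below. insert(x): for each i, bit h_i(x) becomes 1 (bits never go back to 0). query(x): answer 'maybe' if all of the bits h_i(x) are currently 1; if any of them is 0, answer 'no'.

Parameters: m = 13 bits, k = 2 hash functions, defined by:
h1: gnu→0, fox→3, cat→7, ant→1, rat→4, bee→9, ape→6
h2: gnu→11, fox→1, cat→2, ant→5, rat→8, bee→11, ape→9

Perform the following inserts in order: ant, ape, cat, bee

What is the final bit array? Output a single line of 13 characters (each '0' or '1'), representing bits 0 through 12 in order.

Start: bits=0000000000000
After insert 'ant': sets bits 1 5 -> bits=0100010000000
After insert 'ape': sets bits 6 9 -> bits=0100011001000
After insert 'cat': sets bits 2 7 -> bits=0110011101000
After insert 'bee': sets bits 9 11 -> bits=0110011101010

Answer: 0110011101010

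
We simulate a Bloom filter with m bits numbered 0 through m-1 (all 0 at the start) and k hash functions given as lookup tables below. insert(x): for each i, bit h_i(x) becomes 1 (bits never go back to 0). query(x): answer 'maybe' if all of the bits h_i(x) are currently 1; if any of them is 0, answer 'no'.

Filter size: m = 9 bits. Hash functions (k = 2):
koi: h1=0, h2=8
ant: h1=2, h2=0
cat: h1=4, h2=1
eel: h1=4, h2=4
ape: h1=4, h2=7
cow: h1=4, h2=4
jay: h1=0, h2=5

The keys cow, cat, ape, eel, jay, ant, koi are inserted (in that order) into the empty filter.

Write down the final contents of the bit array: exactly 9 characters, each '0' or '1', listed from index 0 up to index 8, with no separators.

Start: bits=000000000
After insert 'cow': sets bits 4 -> bits=000010000
After insert 'cat': sets bits 1 4 -> bits=010010000
After insert 'ape': sets bits 4 7 -> bits=010010010
After insert 'eel': sets bits 4 -> bits=010010010
After insert 'jay': sets bits 0 5 -> bits=110011010
After insert 'ant': sets bits 0 2 -> bits=111011010
After insert 'koi': sets bits 0 8 -> bits=111011011

Answer: 111011011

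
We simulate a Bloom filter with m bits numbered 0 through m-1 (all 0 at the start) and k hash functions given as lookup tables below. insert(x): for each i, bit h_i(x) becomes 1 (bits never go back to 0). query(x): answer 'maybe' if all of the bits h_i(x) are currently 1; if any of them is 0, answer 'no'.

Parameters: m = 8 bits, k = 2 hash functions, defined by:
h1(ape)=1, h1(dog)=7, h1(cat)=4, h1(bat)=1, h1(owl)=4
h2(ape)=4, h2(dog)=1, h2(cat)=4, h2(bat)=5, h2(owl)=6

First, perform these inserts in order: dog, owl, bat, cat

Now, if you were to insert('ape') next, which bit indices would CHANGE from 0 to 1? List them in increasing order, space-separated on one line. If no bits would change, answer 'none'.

Start: bits=00000000
After insert 'dog': sets bits 1 7 -> bits=01000001
After insert 'owl': sets bits 4 6 -> bits=01001011
After insert 'bat': sets bits 1 5 -> bits=01001111
After insert 'cat': sets bits 4 -> bits=01001111
insert 'ape' would touch bits 1 4; currently bit1=1, bit4=1
Bits that are 0 among those (would change 0->1): none

Answer: none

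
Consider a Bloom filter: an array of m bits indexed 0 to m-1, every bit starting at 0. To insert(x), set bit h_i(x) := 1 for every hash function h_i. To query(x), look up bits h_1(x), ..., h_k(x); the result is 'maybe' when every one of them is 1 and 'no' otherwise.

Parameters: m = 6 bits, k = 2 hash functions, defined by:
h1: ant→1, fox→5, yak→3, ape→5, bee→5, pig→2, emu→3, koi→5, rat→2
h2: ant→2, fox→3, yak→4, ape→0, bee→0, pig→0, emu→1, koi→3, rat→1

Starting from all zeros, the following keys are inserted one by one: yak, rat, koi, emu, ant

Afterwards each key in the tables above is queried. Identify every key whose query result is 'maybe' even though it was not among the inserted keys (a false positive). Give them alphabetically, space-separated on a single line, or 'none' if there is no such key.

Start: bits=000000
After insert 'yak': sets bits 3 4 -> bits=000110
After insert 'rat': sets bits 1 2 -> bits=011110
After insert 'koi': sets bits 3 5 -> bits=011111
After insert 'emu': sets bits 1 3 -> bits=011111
After insert 'ant': sets bits 1 2 -> bits=011111
Not inserted: ape bee fox pig — query each against bits=011111:
query ape: checks bit0=0, bit5=1 (has a 0) -> no => not a false positive
query bee: checks bit0=0, bit5=1 (has a 0) -> no => not a false positive
query fox: checks bit3=1, bit5=1 (all 1) -> maybe => FALSE POSITIVE
query pig: checks bit0=0, bit2=1 (has a 0) -> no => not a false positive
False positives (alphabetical): fox

Answer: fox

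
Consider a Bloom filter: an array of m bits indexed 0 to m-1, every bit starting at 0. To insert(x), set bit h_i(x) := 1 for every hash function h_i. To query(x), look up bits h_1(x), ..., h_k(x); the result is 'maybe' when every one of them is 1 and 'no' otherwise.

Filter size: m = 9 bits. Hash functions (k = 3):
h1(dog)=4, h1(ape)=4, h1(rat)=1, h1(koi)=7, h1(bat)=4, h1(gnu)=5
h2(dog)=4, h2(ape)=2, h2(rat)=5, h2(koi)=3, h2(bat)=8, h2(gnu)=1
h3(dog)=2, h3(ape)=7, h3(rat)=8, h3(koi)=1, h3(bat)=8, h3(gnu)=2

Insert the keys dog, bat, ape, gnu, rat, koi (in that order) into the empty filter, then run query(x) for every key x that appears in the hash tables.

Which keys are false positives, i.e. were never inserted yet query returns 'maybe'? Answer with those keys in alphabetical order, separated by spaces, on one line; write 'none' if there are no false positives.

Answer: none

Derivation:
Start: bits=000000000
After insert 'dog': sets bits 2 4 -> bits=001010000
After insert 'bat': sets bits 4 8 -> bits=001010001
After insert 'ape': sets bits 2 4 7 -> bits=001010011
After insert 'gnu': sets bits 1 2 5 -> bits=011011011
After insert 'rat': sets bits 1 5 8 -> bits=011011011
After insert 'koi': sets bits 1 3 7 -> bits=011111011
Not inserted: (none) — query each against bits=011111011:
False positives (alphabetical): none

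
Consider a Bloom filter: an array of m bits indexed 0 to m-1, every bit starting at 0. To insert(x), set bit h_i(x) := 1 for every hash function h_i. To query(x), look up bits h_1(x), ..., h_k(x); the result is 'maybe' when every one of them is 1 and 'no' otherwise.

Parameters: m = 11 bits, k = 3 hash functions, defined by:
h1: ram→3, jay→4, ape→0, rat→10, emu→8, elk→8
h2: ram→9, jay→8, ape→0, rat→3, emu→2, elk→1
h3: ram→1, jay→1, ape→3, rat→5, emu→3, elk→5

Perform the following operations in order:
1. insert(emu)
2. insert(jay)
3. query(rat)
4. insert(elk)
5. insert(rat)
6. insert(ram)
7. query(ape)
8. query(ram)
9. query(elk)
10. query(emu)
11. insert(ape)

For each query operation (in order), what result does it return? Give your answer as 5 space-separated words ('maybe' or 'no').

Start: bits=00000000000
Op 1: insert emu -> sets bits 2 3 8 -> bits=00110000100
Op 2: insert jay -> sets bits 1 4 8 -> bits=01111000100
Op 3: query rat -> checks bit3=1, bit5=0, bit10=0 (has a 0) -> no
Op 4: insert elk -> sets bits 1 5 8 -> bits=01111100100
Op 5: insert rat -> sets bits 3 5 10 -> bits=01111100101
Op 6: insert ram -> sets bits 1 3 9 -> bits=01111100111
Op 7: query ape -> checks bit0=0, bit3=1 (has a 0) -> no
Op 8: query ram -> checks bit1=1, bit3=1, bit9=1 (all 1) -> maybe
Op 9: query elk -> checks bit1=1, bit5=1, bit8=1 (all 1) -> maybe
Op 10: query emu -> checks bit2=1, bit3=1, bit8=1 (all 1) -> maybe
Op 11: insert ape -> sets bits 0 3 -> bits=11111100111
Query results in order: no no maybe maybe maybe

Answer: no no maybe maybe maybe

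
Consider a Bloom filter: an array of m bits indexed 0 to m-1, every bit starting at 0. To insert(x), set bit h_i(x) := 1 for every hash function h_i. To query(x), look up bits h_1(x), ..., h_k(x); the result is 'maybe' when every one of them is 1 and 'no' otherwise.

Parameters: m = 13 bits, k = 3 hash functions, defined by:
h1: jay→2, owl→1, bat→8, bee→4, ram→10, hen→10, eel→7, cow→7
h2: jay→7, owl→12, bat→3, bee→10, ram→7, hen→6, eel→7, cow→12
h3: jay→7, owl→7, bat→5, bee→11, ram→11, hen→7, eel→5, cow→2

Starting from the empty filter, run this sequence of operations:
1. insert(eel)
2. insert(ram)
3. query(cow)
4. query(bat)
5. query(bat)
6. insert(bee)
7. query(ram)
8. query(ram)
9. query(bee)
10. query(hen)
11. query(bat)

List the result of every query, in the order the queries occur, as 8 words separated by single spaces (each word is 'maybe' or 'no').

Answer: no no no maybe maybe maybe no no

Derivation:
Start: bits=0000000000000
Op 1: insert eel -> sets bits 5 7 -> bits=0000010100000
Op 2: insert ram -> sets bits 7 10 11 -> bits=0000010100110
Op 3: query cow -> checks bit2=0, bit7=1, bit12=0 (has a 0) -> no
Op 4: query bat -> checks bit3=0, bit5=1, bit8=0 (has a 0) -> no
Op 5: query bat -> checks bit3=0, bit5=1, bit8=0 (has a 0) -> no
Op 6: insert bee -> sets bits 4 10 11 -> bits=0000110100110
Op 7: query ram -> checks bit7=1, bit10=1, bit11=1 (all 1) -> maybe
Op 8: query ram -> checks bit7=1, bit10=1, bit11=1 (all 1) -> maybe
Op 9: query bee -> checks bit4=1, bit10=1, bit11=1 (all 1) -> maybe
Op 10: query hen -> checks bit6=0, bit7=1, bit10=1 (has a 0) -> no
Op 11: query bat -> checks bit3=0, bit5=1, bit8=0 (has a 0) -> no
Query results in order: no no no maybe maybe maybe no no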